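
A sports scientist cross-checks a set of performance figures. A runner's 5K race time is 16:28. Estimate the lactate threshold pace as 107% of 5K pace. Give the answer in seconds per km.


Total race time = 16*60 + 28 = 988 seconds
5K pace = 988 / 5 = 197.6 sec/km
LT pace = 197.6 * 1.07 = 211.43 sec/km

211.43 s/km


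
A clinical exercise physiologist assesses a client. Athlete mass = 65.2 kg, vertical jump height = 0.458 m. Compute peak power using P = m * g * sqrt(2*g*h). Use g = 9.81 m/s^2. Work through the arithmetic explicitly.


sqrt(2 * 9.81 * 0.458) = sqrt(8.98596) = 2.997659 m/s
P = 65.2 * 9.81 * 2.997659
= 1917.34 W

1917.34 W


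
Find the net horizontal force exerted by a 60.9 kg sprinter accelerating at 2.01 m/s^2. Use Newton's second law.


Newton's second law: F = m * a
F = 60.9 * 2.01 = 122.41 N

122.41 N


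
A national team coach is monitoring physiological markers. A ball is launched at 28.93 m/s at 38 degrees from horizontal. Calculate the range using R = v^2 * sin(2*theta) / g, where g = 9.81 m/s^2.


sin(2 * 38) = sin(76) = 0.970296
v^2 = 28.93^2 = 836.9449
R = 836.9449 * 0.970296 / 9.81
= 82.781 m

82.781 m


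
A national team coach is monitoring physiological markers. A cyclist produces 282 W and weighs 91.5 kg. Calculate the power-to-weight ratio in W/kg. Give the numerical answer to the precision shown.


P/W = power / mass
= 282 / 91.5
= 3.082 W/kg

3.082 W/kg


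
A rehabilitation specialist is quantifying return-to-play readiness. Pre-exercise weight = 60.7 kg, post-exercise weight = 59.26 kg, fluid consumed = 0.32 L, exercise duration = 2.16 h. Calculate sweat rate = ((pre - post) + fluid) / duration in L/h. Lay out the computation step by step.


Weight loss = 60.7 - 59.26 = 1.44 kg (approx L)
Total sweat = 1.44 + 0.32 = 1.76 L
Sweat rate = 1.76 / 2.16 = 0.815 L/h

0.815 L/h


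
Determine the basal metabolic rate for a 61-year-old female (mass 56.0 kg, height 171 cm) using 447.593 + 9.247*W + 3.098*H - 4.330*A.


BMR = 447.593 + 9.247*56.0 + 3.098*171 - 4.330*61
= 1231.05 kcal/day

1231.05 kcal/day


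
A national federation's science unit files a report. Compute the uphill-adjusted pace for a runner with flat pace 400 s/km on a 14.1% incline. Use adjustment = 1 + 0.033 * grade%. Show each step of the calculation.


Adjustment factor = 1 + 0.033 * 14.1 = 1.4653
Grade-adjusted pace = 400 * 1.4653 = 586.12 s/km

586.12 s/km


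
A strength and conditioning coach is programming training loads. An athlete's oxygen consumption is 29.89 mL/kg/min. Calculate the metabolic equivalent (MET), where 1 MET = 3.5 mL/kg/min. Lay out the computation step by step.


MET = VO2 / 3.5
= 29.89 / 3.5
= 8.54 METs

8.54 METs


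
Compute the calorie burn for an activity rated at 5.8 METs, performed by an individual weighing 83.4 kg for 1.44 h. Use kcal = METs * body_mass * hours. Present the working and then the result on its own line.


Product of METs and mass = 5.8 * 83.4 = 483.72
Total kcal = 483.72 * 1.44 = 696.56 kcal

696.56 kcal


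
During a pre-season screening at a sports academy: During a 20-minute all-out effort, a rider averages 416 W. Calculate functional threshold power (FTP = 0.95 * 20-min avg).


FTP = 0.95 * 416
= 395.2 W

395.2 W


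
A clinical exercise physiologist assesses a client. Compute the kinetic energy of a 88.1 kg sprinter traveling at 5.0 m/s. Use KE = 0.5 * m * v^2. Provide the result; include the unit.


Velocity squared = 25.0
KE = 0.5 * 88.1 * 25.0 = 1101.25 J

1101.25 J


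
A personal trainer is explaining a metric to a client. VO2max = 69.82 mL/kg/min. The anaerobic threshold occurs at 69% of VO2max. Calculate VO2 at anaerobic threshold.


AT fraction = 69 / 100 = 0.69
AT VO2 = 69.82 * 0.69
= 48.18 mL/kg/min

48.18 mL/kg/min


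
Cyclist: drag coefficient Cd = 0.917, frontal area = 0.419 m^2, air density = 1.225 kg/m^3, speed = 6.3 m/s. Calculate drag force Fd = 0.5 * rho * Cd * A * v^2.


v^2 = 6.3^2 = 39.69
Fd = 0.5 * 1.225 * 0.917 * 0.419 * 39.69
= 9.341 N

9.341 N


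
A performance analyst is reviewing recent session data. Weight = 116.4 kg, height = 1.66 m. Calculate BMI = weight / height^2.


height^2 = 1.66^2 = 2.7556
BMI = 116.4 / 2.7556 = 42.24 kg/m^2

42.24 kg/m^2


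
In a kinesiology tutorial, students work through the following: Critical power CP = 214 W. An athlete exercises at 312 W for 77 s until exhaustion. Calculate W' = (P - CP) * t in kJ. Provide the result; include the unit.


P - CP = 312 - 214 = 98 W
W' = 98 * 77 = 7546 J
= 7546 / 1000 = 7.546 kJ

7.546 kJ


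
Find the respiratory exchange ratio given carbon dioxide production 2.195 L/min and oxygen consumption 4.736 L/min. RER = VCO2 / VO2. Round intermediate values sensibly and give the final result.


VCO2 = 2.195 L/min
VO2 = 4.736 L/min
RER = 2.195 / 4.736 = 0.4635

0.4635


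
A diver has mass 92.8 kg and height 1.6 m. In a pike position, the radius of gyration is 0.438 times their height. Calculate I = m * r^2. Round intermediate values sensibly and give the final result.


r = 0.438 * 1.6 = 0.7008 m
I = m * r^2 = 92.8 * 0.491121 = 45.576 kg*m^2

45.576 kg*m^2


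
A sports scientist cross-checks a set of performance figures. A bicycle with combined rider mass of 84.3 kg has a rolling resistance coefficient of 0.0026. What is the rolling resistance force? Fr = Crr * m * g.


Fr = 0.0026 * 84.3 * 9.81
= 0.21918 * 9.81
= 2.15 N

2.15 N


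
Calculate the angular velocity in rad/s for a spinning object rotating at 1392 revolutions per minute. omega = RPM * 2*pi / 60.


omega = RPM * 2*pi / 60
= 1392 * 6.28318531 / 60
= 145.77 rad/s

145.77 rad/s


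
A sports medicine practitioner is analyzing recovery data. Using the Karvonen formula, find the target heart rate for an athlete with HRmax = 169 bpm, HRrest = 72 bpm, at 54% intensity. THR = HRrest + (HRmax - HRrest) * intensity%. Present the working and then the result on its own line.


HRR = 169 - 72 = 97
THR = 72 + 97 * 0.54
= 72 + 52.38
= 124.38 bpm

124.38 bpm


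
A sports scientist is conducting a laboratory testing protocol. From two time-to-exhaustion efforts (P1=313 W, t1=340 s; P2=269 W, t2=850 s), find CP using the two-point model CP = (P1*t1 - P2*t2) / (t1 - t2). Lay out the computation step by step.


Work in trial 1 = 106420 J
Work in trial 2 = 228650 J
Delta work = -122230 J
Delta time = -510 s
CP = -122230 / -510 = 239.67 W

239.67 W


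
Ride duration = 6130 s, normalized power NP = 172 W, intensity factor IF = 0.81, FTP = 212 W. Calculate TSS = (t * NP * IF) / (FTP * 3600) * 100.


Numerator = 6130 * 172 * 0.81 = 854031.6
Denominator = 212 * 3600 = 763200
TSS = 854031.6 / 763200 * 100
= 111.9

111.9 TSS


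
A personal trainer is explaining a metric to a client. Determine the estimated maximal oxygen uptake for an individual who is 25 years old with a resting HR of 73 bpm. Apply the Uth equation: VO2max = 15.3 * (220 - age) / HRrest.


HRmax = 220 - 25 = 195
VO2max = 15.3 * (195 / 73)
= 15.3 * 2.6712
= 40.87 mL/kg/min

40.87 mL/kg/min


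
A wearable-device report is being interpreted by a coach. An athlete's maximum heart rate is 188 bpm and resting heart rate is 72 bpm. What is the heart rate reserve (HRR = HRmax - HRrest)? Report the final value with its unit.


HRR = HRmax - HRrest
= 188 - 72
= 116 bpm

116 bpm


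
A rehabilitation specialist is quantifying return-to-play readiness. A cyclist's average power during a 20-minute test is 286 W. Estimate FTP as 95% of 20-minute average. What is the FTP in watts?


FTP = 20-min power * 0.95
= 286 * 0.95
= 271.7 W

271.7 W


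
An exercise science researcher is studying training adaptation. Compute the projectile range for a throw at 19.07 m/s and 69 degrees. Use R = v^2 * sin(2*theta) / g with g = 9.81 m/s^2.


Two times the angle = 138 degrees
sin(138) = 0.669131
R = 363.6649 * 0.669131 / 9.81 = 24.805 m

24.805 m


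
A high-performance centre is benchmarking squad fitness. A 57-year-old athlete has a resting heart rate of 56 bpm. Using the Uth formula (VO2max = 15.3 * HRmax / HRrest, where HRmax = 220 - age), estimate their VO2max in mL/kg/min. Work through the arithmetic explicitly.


HRmax = 220 - 57 = 163 bpm
Ratio = HRmax / HRrest = 163 / 56 = 2.9107
VO2max = 15.3 * 2.9107 = 44.53 mL/kg/min

44.53 mL/kg/min


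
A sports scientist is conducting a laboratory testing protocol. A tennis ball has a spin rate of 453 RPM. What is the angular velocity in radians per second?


Convert RPM to rad/s: multiply by 2*pi and divide by 60
omega = 453 * 2 * pi / 60
= 47.438 rad/s

47.438 rad/s


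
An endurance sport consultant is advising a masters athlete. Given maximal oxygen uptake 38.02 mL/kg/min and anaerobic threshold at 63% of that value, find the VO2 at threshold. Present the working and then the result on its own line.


Percentage as decimal = 0.63
VO2 at AT = 38.02 * 0.63 = 23.95 mL/kg/min

23.95 mL/kg/min


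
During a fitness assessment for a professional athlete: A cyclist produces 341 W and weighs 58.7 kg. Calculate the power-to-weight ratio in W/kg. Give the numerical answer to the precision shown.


P/W = power / mass
= 341 / 58.7
= 5.809 W/kg

5.809 W/kg


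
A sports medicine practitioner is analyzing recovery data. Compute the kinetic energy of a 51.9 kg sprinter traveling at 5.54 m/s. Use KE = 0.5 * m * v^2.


Velocity squared = 30.6916
KE = 0.5 * 51.9 * 30.6916 = 796.45 J

796.45 J


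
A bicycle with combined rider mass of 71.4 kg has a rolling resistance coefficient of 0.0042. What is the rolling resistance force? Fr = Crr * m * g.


Fr = 0.0042 * 71.4 * 9.81
= 0.29988 * 9.81
= 2.942 N

2.942 N


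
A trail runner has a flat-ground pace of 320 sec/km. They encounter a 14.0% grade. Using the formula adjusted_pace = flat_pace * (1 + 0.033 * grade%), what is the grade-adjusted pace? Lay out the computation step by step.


Grade factor = 1 + 0.033 * 14.0 = 1.462
Adjusted = 320 * 1.462 = 467.84 sec/km

467.84 s/km


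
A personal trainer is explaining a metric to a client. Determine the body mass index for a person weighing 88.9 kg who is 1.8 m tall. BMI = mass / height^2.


BMI = mass / height^2
= 88.9 / 1.8^2
= 88.9 / 3.24
= 27.44 kg/m^2

27.44 kg/m^2


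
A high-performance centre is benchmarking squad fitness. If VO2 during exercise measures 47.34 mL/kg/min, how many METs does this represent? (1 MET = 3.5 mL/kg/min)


METs = VO2 / 3.5 = 47.34 / 3.5 = 13.53

13.53 METs


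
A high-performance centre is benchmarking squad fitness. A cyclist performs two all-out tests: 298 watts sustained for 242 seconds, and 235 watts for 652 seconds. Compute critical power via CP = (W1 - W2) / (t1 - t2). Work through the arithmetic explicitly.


W1 = P1 * t1 = 298 * 242 = 72116 J
W2 = P2 * t2 = 235 * 652 = 153220 J
CP = (72116 - 153220) / (242 - 652)
= 197.81 W

197.81 W


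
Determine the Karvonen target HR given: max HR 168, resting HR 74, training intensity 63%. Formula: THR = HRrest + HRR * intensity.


HRR = HRmax - HRrest = 168 - 74 = 94
THR = 74 + 94 * 0.63
= 133.22 bpm

133.22 bpm


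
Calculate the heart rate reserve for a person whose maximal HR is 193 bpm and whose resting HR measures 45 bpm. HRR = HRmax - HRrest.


HRmax = 193 bpm
HRrest = 45 bpm
HRR = 193 - 45 = 148 bpm

148 bpm


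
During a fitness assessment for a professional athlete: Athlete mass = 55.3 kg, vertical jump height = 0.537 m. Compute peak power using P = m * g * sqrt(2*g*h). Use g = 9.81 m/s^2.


sqrt(2 * 9.81 * 0.537) = sqrt(10.53594) = 3.245911 m/s
P = 55.3 * 9.81 * 3.245911
= 1760.88 W

1760.88 W


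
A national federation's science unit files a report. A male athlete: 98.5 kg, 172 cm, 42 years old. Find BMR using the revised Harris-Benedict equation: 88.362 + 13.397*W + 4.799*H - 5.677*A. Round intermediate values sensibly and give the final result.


Intercept = 88.362
Weight contribution = 13.397 * 98.5 = 1319.6045
Height contribution = 4.799 * 172 = 825.428
Age contribution = 5.677 * 42 = 238.434
BMR = 88.362 + 1319.6045 + 825.428 - 238.434
= 1994.96 kcal/day

1994.96 kcal/day


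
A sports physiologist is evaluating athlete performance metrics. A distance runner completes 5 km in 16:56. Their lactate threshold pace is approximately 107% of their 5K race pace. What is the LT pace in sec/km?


Convert to seconds: 16 min 56 s = 1016 s
Pace per km = 1016 / 5 = 203.2 s/km
LT pace = 203.2 * 1.07 = 217.42 s/km

217.42 s/km


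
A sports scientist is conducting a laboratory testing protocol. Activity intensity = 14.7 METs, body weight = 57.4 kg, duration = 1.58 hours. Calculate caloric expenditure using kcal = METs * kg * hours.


kcal = 14.7 * 57.4 * 1.58
= 843.78 * 1.58
= 1333.17 kcal

1333.17 kcal


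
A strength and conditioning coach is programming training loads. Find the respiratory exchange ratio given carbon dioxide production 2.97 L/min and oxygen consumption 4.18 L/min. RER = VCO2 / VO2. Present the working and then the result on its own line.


VCO2 = 2.97 L/min
VO2 = 4.18 L/min
RER = 2.97 / 4.18 = 0.7105

0.7105


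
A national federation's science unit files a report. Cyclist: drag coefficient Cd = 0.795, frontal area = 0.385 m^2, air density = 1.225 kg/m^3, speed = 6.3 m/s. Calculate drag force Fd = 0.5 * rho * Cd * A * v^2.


v^2 = 6.3^2 = 39.69
Fd = 0.5 * 1.225 * 0.795 * 0.385 * 39.69
= 7.441 N

7.441 N


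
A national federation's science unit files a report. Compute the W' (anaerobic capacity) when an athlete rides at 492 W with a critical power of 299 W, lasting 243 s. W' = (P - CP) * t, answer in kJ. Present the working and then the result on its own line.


Above-CP power = 193 W
Duration = 243 s
W' = 193 * 243 = 46899 J
Convert: 46899 / 1000 = 46.899 kJ

46.899 kJ


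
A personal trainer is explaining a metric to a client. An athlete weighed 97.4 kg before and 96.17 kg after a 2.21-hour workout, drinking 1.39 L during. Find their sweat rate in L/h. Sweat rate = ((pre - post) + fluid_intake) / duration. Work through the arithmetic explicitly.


Body mass change = 1.23 kg
Total sweat loss = 1.23 + 1.39 = 2.62 L
Rate = 2.62 / 2.21 = 1.186 L/h

1.186 L/h


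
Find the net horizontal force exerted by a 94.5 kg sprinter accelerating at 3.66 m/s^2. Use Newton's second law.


Newton's second law: F = m * a
F = 94.5 * 3.66 = 345.87 N

345.87 N


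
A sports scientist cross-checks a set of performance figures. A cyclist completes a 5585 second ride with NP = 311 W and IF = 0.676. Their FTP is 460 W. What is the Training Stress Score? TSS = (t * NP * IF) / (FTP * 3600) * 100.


t * NP * IF = 5585 * 311 * 0.676 = 1174168.06
FTP * 3600 = 1656000
TSS = (1174168.06 / 1656000) * 100 = 70.9

70.9 TSS


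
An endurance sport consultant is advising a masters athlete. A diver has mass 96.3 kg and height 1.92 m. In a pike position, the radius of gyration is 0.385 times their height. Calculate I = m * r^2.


r = 0.385 * 1.92 = 0.7392 m
I = m * r^2 = 96.3 * 0.546417 = 52.62 kg*m^2

52.62 kg*m^2


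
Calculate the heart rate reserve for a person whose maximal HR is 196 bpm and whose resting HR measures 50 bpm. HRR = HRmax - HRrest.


HRmax = 196 bpm
HRrest = 50 bpm
HRR = 196 - 50 = 146 bpm

146 bpm


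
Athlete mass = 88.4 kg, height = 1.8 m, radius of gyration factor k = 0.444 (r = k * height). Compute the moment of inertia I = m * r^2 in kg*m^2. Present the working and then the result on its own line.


r = k * height = 0.444 * 1.8 = 0.7992 m
r^2 = 0.7992^2 = 0.638721
I = 88.4 * 0.638721 = 56.463 kg*m^2

56.463 kg*m^2


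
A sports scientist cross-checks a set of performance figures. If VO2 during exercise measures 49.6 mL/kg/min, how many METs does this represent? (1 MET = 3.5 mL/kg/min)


METs = VO2 / 3.5 = 49.6 / 3.5 = 14.17

14.17 METs


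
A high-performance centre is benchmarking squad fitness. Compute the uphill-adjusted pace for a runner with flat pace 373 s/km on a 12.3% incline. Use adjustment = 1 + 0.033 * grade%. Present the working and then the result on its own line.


Adjustment factor = 1 + 0.033 * 12.3 = 1.4059
Grade-adjusted pace = 373 * 1.4059 = 524.4 s/km

524.4 s/km


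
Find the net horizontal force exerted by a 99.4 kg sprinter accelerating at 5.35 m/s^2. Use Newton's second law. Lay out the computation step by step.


Newton's second law: F = m * a
F = 99.4 * 5.35 = 531.79 N

531.79 N


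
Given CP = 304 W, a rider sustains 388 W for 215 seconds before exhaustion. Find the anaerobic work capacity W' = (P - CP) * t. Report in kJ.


Excess power = 388 - 304 = 84 W
Work above CP = 84 * 215 = 18060 J
W' = 18.06 kJ

18.06 kJ


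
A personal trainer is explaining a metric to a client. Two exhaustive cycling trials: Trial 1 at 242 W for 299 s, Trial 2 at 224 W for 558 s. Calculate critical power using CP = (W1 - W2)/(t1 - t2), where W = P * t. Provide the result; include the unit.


W1 = 242 * 299 = 72358 J
W2 = 224 * 558 = 124992 J
CP = (72358 - 124992) / (299 - 558)
= -52634 / -259
= 203.22 W

203.22 W


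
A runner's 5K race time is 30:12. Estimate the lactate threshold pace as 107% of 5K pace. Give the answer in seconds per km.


Total race time = 30*60 + 12 = 1812 seconds
5K pace = 1812 / 5 = 362.4 sec/km
LT pace = 362.4 * 1.07 = 387.77 sec/km

387.77 s/km


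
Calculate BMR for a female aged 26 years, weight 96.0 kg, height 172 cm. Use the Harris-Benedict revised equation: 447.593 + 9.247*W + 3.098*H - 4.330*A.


Substituting values:
W term = 9.247 * 96.0 = 887.712
H term = 3.098 * 172 = 532.856
A term = 4.330 * 26 = 112.58
BMR = 1755.58 kcal/day

1755.58 kcal/day


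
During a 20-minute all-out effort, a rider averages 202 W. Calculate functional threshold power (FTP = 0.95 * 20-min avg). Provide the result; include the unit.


FTP = 0.95 * 202
= 191.9 W

191.9 W


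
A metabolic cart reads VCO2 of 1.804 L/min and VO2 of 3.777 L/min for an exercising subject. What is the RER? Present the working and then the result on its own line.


RER = VCO2 / VO2 = 1.804 / 3.777 = 0.4776

0.4776


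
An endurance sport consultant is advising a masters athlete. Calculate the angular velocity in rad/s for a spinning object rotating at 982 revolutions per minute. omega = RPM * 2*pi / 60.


omega = RPM * 2*pi / 60
= 982 * 6.28318531 / 60
= 102.835 rad/s

102.835 rad/s


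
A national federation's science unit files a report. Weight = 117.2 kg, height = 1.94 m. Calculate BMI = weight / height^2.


height^2 = 1.94^2 = 3.7636
BMI = 117.2 / 3.7636 = 31.14 kg/m^2

31.14 kg/m^2


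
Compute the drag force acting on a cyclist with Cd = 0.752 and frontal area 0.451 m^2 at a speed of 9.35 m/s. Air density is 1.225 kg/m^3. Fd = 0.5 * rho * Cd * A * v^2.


Step 1: v^2 = 87.4225
Step 2: Fd = 0.5 * 1.225 * 0.752 * 0.451 * 87.4225
= 18.16 N

18.16 N


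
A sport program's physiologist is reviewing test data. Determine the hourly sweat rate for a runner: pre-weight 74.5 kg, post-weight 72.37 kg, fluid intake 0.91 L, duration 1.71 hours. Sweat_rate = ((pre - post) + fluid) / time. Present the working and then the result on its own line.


Mass lost = 74.5 - 72.37 = 2.13 kg
Add fluid consumed: 2.13 + 0.91 = 3.04 L total sweat
Sweat rate = 3.04 / 1.71 = 1.778 L/h

1.778 L/h


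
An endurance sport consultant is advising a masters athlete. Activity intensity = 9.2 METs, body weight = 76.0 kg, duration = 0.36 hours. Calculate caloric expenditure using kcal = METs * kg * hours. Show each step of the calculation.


kcal = 9.2 * 76.0 * 0.36
= 699.2 * 0.36
= 251.71 kcal

251.71 kcal


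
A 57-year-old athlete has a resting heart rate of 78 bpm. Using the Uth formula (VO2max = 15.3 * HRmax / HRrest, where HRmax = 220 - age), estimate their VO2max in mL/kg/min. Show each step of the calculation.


HRmax = 220 - 57 = 163 bpm
Ratio = HRmax / HRrest = 163 / 78 = 2.0897
VO2max = 15.3 * 2.0897 = 31.97 mL/kg/min

31.97 mL/kg/min


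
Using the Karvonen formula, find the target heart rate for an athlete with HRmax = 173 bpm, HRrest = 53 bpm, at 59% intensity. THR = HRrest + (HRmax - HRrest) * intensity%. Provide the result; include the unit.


HRR = 173 - 53 = 120
THR = 53 + 120 * 0.59
= 53 + 70.8
= 123.8 bpm

123.8 bpm


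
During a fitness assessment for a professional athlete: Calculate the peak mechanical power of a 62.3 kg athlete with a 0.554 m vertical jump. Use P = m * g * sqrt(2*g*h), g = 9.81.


First, sqrt(2gh) = sqrt(2 * 9.81 * 0.554)
= sqrt(10.86948) = 3.296889 m/s
Power = 62.3 * 9.81 * 3.296889 = 2014.94 W

2014.94 W


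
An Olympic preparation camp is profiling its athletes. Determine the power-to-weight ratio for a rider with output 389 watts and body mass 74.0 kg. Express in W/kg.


P/W = 389 / 74.0 = 5.257 W/kg

5.257 W/kg


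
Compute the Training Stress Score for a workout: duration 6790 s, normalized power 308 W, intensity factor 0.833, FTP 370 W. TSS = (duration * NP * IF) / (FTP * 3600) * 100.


Product = 6790 * 308 * 0.833 = 1742069.56
Base = 370 * 3600 = 1332000
TSS = 1742069.56 / 1332000 * 100 = 130.79

130.79 TSS


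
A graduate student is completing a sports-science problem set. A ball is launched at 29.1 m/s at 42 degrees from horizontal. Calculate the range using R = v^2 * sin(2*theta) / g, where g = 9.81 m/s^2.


sin(2 * 42) = sin(84) = 0.994522
v^2 = 29.1^2 = 846.81
R = 846.81 * 0.994522 / 9.81
= 85.848 m

85.848 m


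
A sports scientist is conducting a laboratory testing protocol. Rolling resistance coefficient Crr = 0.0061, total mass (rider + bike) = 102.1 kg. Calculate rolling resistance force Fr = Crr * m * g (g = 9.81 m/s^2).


Fr = Crr * m * g
= 0.0061 * 102.1 * 9.81
= 6.11 N

6.11 N


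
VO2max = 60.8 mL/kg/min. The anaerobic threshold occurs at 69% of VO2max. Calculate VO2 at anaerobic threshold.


AT fraction = 69 / 100 = 0.69
AT VO2 = 60.8 * 0.69
= 41.95 mL/kg/min

41.95 mL/kg/min


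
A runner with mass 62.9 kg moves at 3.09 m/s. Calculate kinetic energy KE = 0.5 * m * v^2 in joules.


v^2 = 3.09^2 = 9.5481
KE = 0.5 * 62.9 * 9.5481
= 300.29 J

300.29 J


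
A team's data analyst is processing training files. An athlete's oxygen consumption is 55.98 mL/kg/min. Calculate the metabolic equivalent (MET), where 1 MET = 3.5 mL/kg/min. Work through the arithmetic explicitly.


MET = VO2 / 3.5
= 55.98 / 3.5
= 15.99 METs

15.99 METs


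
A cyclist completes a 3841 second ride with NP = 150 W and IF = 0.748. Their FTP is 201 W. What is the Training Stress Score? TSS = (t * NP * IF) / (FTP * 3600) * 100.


t * NP * IF = 3841 * 150 * 0.748 = 430960.2
FTP * 3600 = 723600
TSS = (430960.2 / 723600) * 100 = 59.56

59.56 TSS


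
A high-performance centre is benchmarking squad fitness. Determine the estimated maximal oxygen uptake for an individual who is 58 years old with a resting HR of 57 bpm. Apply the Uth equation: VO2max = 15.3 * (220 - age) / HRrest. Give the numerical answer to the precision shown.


HRmax = 220 - 58 = 162
VO2max = 15.3 * (162 / 57)
= 15.3 * 2.8421
= 43.48 mL/kg/min

43.48 mL/kg/min


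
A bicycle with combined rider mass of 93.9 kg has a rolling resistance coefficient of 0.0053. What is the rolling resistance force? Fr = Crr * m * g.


Fr = 0.0053 * 93.9 * 9.81
= 0.49767 * 9.81
= 4.882 N

4.882 N


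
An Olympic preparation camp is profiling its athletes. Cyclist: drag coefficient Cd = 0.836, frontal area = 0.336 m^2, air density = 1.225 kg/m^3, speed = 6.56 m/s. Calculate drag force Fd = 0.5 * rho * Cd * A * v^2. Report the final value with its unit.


v^2 = 6.56^2 = 43.0336
Fd = 0.5 * 1.225 * 0.836 * 0.336 * 43.0336
= 7.404 N

7.404 N


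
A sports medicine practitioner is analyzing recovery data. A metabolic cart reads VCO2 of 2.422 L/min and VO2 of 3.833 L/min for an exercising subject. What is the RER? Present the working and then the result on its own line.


RER = VCO2 / VO2 = 2.422 / 3.833 = 0.6319

0.6319


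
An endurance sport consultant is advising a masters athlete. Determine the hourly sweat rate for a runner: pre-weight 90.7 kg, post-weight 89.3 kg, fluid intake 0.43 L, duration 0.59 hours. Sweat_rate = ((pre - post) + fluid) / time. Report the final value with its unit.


Mass lost = 90.7 - 89.3 = 1.4 kg
Add fluid consumed: 1.4 + 0.43 = 1.83 L total sweat
Sweat rate = 1.83 / 0.59 = 3.102 L/h

3.102 L/h


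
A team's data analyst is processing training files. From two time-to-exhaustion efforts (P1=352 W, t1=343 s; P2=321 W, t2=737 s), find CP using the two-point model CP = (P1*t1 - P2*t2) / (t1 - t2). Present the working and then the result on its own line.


Work in trial 1 = 120736 J
Work in trial 2 = 236577 J
Delta work = -115841 J
Delta time = -394 s
CP = -115841 / -394 = 294.01 W

294.01 W


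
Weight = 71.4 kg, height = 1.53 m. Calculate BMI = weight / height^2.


height^2 = 1.53^2 = 2.3409
BMI = 71.4 / 2.3409 = 30.5 kg/m^2

30.5 kg/m^2


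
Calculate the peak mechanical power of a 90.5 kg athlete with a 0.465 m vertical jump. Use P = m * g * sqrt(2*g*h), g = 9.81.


First, sqrt(2gh) = sqrt(2 * 9.81 * 0.465)
= sqrt(9.1233) = 3.02048 m/s
Power = 90.5 * 9.81 * 3.02048 = 2681.6 W

2681.6 W


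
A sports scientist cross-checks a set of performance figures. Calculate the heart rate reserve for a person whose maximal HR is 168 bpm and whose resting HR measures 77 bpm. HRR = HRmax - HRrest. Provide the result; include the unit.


HRmax = 168 bpm
HRrest = 77 bpm
HRR = 168 - 77 = 91 bpm

91 bpm


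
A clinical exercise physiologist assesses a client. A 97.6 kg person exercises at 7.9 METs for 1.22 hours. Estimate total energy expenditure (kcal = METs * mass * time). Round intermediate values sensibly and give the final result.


Energy = METs * mass(kg) * time(h)
= 7.9 * 97.6 * 1.22
= 940.67 kcal

940.67 kcal


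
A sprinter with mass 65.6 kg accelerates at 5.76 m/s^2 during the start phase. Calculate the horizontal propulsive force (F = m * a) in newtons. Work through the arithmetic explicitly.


F = m * a
= 65.6 * 5.76
= 377.86 N

377.86 N


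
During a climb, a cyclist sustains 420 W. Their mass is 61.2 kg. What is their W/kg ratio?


Power-to-weight = 420 W / 61.2 kg
= 6.863 W/kg

6.863 W/kg


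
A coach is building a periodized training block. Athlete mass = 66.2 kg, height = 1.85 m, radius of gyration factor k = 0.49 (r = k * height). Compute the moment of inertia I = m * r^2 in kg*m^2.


r = k * height = 0.49 * 1.85 = 0.9065 m
r^2 = 0.9065^2 = 0.821742
I = 66.2 * 0.821742 = 54.399 kg*m^2

54.399 kg*m^2


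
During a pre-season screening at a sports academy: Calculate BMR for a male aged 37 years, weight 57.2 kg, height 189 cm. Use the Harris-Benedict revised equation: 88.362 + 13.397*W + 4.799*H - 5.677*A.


Substituting values:
W term = 13.397 * 57.2 = 766.3084
H term = 4.799 * 189 = 907.011
A term = 5.677 * 37 = 210.049
BMR = 1551.63 kcal/day

1551.63 kcal/day


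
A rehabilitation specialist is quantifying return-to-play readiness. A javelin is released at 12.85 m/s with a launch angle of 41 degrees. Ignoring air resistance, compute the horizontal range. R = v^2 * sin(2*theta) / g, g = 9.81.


Launch speed squared = 165.1225
sin(2 * 41 deg) = 0.990268
Range = 165.1225 * 0.990268 / 9.81
= 16.668 m

16.668 m


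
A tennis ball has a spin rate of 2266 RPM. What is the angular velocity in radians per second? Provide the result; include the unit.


Convert RPM to rad/s: multiply by 2*pi and divide by 60
omega = 2266 * 2 * pi / 60
= 237.295 rad/s

237.295 rad/s


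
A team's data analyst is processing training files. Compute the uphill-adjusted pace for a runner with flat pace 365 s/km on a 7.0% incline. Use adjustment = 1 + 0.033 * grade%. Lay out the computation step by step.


Adjustment factor = 1 + 0.033 * 7.0 = 1.231
Grade-adjusted pace = 365 * 1.231 = 449.32 s/km

449.32 s/km


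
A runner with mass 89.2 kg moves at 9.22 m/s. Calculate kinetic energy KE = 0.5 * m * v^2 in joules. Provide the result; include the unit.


v^2 = 9.22^2 = 85.0084
KE = 0.5 * 89.2 * 85.0084
= 3791.37 J

3791.37 J


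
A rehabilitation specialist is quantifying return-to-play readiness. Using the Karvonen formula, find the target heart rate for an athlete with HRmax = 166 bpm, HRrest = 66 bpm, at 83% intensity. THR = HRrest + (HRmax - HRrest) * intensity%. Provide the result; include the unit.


HRR = 166 - 66 = 100
THR = 66 + 100 * 0.83
= 66 + 83.0
= 149.0 bpm

149.0 bpm


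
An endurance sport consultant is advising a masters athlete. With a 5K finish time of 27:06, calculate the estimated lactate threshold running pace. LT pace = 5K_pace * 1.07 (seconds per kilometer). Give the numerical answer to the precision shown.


Race duration = 1626 s for 5 km
Average pace = 1626 / 5 = 325.2 s/km
LT pace = 325.2 * 1.07
= 347.96 s/km

347.96 s/km


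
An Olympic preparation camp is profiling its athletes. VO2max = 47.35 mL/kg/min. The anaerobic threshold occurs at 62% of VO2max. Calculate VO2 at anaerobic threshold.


AT fraction = 62 / 100 = 0.62
AT VO2 = 47.35 * 0.62
= 29.36 mL/kg/min

29.36 mL/kg/min


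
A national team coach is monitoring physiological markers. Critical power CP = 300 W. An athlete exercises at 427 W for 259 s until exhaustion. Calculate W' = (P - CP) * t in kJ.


P - CP = 427 - 300 = 127 W
W' = 127 * 259 = 32893 J
= 32893 / 1000 = 32.893 kJ

32.893 kJ


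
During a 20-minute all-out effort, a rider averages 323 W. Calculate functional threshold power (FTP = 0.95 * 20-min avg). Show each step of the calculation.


FTP = 0.95 * 323
= 306.85 W

306.85 W


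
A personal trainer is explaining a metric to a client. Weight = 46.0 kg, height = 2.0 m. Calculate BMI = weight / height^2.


height^2 = 2.0^2 = 4.0
BMI = 46.0 / 4.0 = 11.5 kg/m^2

11.5 kg/m^2


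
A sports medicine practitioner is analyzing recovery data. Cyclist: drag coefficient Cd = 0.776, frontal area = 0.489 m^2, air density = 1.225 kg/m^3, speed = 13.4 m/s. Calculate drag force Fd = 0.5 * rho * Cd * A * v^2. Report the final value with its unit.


v^2 = 13.4^2 = 179.56
Fd = 0.5 * 1.225 * 0.776 * 0.489 * 179.56
= 41.734 N

41.734 N


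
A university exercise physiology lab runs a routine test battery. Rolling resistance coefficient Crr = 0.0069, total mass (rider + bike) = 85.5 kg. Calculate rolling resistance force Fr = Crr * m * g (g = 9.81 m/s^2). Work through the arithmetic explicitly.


Fr = Crr * m * g
= 0.0069 * 85.5 * 9.81
= 5.787 N

5.787 N


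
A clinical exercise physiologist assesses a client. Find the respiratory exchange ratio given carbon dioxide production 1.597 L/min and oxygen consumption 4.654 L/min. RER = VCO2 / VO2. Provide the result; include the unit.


VCO2 = 1.597 L/min
VO2 = 4.654 L/min
RER = 1.597 / 4.654 = 0.3431

0.3431


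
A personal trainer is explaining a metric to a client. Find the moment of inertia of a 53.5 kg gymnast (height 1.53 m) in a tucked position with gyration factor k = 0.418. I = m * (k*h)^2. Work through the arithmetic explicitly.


Radius of gyration = 0.418 * 1.53 = 0.63954 m
I = 53.5 * 0.63954^2
= 53.5 * 0.409011
= 21.882 kg*m^2

21.882 kg*m^2


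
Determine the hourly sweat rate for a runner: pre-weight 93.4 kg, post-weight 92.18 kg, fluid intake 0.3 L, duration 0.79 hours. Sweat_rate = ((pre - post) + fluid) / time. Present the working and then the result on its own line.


Mass lost = 93.4 - 92.18 = 1.22 kg
Add fluid consumed: 1.22 + 0.3 = 1.52 L total sweat
Sweat rate = 1.52 / 0.79 = 1.924 L/h

1.924 L/h


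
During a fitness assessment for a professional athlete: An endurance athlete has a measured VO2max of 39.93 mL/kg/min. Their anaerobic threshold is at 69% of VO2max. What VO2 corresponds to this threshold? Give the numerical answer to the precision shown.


Anaerobic threshold VO2 = VO2max * 69%
= 39.93 * 0.69
= 27.55 mL/kg/min

27.55 mL/kg/min


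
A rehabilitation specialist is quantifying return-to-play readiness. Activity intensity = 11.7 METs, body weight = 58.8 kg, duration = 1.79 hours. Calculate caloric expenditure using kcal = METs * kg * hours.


kcal = 11.7 * 58.8 * 1.79
= 687.96 * 1.79
= 1231.45 kcal

1231.45 kcal


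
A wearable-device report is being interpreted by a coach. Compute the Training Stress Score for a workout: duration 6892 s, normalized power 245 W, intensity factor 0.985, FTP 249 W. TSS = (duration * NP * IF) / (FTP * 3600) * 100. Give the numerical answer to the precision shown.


Product = 6892 * 245 * 0.985 = 1663211.9
Base = 249 * 3600 = 896400
TSS = 1663211.9 / 896400 * 100 = 185.54

185.54 TSS


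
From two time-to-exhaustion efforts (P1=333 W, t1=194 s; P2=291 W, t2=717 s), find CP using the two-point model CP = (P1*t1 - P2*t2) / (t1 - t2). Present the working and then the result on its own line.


Work in trial 1 = 64602 J
Work in trial 2 = 208647 J
Delta work = -144045 J
Delta time = -523 s
CP = -144045 / -523 = 275.42 W

275.42 W


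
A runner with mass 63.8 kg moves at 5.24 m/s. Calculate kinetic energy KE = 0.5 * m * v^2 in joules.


v^2 = 5.24^2 = 27.4576
KE = 0.5 * 63.8 * 27.4576
= 875.9 J

875.9 J


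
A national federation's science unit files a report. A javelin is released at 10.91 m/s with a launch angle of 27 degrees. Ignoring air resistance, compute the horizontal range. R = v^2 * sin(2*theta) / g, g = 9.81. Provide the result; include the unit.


Launch speed squared = 119.0281
sin(2 * 27 deg) = 0.809017
Range = 119.0281 * 0.809017 / 9.81
= 9.816 m

9.816 m


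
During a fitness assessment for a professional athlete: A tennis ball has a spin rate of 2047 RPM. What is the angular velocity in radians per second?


Convert RPM to rad/s: multiply by 2*pi and divide by 60
omega = 2047 * 2 * pi / 60
= 214.361 rad/s

214.361 rad/s


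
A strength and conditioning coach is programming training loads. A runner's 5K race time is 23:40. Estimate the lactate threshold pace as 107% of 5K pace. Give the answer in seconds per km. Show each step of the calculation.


Total race time = 23*60 + 40 = 1420 seconds
5K pace = 1420 / 5 = 284.0 sec/km
LT pace = 284.0 * 1.07 = 303.88 sec/km

303.88 s/km


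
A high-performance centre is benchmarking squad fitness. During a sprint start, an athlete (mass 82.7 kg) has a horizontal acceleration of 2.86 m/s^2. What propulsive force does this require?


Propulsive force = mass * acceleration
= 82.7 kg * 2.86 m/s^2
= 236.52 N

236.52 N


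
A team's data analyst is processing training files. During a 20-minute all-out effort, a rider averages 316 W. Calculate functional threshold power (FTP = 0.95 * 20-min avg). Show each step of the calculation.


FTP = 0.95 * 316
= 300.2 W

300.2 W


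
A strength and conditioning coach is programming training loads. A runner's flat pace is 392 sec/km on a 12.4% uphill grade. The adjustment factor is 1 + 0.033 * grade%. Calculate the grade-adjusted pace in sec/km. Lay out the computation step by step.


Factor = 1 + 0.033 * 12.4 = 1.4092
Adjusted pace = 392 * 1.4092
= 552.41 sec/km

552.41 s/km


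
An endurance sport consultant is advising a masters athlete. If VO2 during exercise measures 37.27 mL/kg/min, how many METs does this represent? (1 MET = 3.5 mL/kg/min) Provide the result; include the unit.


METs = VO2 / 3.5 = 37.27 / 3.5 = 10.65

10.65 METs


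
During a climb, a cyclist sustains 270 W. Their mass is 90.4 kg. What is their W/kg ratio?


Power-to-weight = 270 W / 90.4 kg
= 2.987 W/kg

2.987 W/kg


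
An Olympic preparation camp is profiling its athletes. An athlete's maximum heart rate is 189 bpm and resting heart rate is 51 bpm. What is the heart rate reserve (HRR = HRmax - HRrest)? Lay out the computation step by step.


HRR = HRmax - HRrest
= 189 - 51
= 138 bpm

138 bpm


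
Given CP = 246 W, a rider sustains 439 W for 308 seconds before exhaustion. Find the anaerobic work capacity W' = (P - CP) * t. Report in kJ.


Excess power = 439 - 246 = 193 W
Work above CP = 193 * 308 = 59444 J
W' = 59.444 kJ

59.444 kJ


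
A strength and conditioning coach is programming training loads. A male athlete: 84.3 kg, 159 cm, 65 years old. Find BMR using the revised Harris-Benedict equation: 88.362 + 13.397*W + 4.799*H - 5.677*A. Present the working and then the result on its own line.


Intercept = 88.362
Weight contribution = 13.397 * 84.3 = 1129.3671
Height contribution = 4.799 * 159 = 763.041
Age contribution = 5.677 * 65 = 369.005
BMR = 88.362 + 1129.3671 + 763.041 - 369.005
= 1611.77 kcal/day

1611.77 kcal/day


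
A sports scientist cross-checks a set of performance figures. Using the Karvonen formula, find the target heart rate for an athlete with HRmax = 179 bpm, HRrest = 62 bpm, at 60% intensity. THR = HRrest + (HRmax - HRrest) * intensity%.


HRR = 179 - 62 = 117
THR = 62 + 117 * 0.6
= 62 + 70.2
= 132.2 bpm

132.2 bpm


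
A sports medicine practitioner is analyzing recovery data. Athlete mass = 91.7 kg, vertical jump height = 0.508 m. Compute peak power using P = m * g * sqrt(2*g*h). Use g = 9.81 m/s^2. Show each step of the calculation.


sqrt(2 * 9.81 * 0.508) = sqrt(9.96696) = 3.157049 m/s
P = 91.7 * 9.81 * 3.157049
= 2840.01 W

2840.01 W


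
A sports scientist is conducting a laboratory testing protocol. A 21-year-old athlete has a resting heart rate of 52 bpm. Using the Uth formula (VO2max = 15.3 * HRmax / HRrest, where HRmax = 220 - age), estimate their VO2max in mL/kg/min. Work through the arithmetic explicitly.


HRmax = 220 - 21 = 199 bpm
Ratio = HRmax / HRrest = 199 / 52 = 3.8269
VO2max = 15.3 * 3.8269 = 58.55 mL/kg/min

58.55 mL/kg/min


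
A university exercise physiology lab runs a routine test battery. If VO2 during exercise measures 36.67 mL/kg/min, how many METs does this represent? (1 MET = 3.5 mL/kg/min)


METs = VO2 / 3.5 = 36.67 / 3.5 = 10.48

10.48 METs


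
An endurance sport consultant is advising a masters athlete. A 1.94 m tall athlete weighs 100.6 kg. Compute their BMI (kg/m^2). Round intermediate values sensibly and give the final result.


height^2 = 3.7636 m^2
BMI = 100.6 / 3.7636 = 26.73 kg/m^2

26.73 kg/m^2


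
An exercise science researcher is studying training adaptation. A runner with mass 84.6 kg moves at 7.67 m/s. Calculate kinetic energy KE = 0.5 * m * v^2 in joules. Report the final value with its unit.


v^2 = 7.67^2 = 58.8289
KE = 0.5 * 84.6 * 58.8289
= 2488.46 J

2488.46 J


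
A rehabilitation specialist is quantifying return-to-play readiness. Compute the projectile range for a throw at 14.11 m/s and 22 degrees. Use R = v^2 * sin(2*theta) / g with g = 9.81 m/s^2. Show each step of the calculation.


Two times the angle = 44 degrees
sin(44) = 0.694658
R = 199.0921 * 0.694658 / 9.81 = 14.098 m

14.098 m


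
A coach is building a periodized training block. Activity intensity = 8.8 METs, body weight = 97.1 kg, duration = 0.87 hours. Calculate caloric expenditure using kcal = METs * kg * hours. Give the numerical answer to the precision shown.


kcal = 8.8 * 97.1 * 0.87
= 854.48 * 0.87
= 743.4 kcal

743.4 kcal


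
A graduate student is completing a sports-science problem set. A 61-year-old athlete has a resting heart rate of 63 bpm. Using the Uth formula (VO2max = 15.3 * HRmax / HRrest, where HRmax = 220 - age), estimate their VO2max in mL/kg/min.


HRmax = 220 - 61 = 159 bpm
Ratio = HRmax / HRrest = 159 / 63 = 2.5238
VO2max = 15.3 * 2.5238 = 38.61 mL/kg/min

38.61 mL/kg/min


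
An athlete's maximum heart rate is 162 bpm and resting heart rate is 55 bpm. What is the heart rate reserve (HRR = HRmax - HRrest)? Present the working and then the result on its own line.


HRR = HRmax - HRrest
= 162 - 55
= 107 bpm

107 bpm


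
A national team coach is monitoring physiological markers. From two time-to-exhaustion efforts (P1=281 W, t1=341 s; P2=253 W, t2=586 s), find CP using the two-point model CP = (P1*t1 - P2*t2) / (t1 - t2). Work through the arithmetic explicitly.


Work in trial 1 = 95821 J
Work in trial 2 = 148258 J
Delta work = -52437 J
Delta time = -245 s
CP = -52437 / -245 = 214.03 W

214.03 W
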